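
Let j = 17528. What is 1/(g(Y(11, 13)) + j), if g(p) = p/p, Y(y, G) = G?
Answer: 1/17529 ≈ 5.7048e-5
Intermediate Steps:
g(p) = 1
1/(g(Y(11, 13)) + j) = 1/(1 + 17528) = 1/17529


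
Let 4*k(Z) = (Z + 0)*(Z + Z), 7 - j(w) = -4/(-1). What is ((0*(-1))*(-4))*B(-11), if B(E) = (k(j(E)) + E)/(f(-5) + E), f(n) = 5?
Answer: 0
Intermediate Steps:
j(w) = 3 (j(w) = 7 - (-4)/(-1) = 7 - (-4)*(-1) = 7 - 1*4 = 7 - 4 = 3)
k(Z) = Z²/2 (k(Z) = ((Z + 0)*(Z + Z))/4 = (Z*(2*Z))/4 = (2*Z²)/4 = Z²/2)
B(E) = (9/2 + E)/(5 + E) (B(E) = ((½)*3² + E)/(5 + E) = ((½)*9 + E)/(5 + E) = (9/2 + E)/(5 + E))
((0*(-1))*(-4))*B(-11) = ((0*(-1))*(-4))*((9/2 - 11)/(5 - 11)) = (0*(-4))*(-13/2/(-6)) = 0*(-⅙*(-13/2)) = 0*(13/12) = 0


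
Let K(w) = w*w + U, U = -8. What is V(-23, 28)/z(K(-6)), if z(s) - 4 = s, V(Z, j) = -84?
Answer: -21/8 ≈ -2.6250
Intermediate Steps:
K(w) = -8 + w² (K(w) = w*w - 8 = w² - 8 = -8 + w²)
z(s) = 4 + s
V(-23, 28)/z(K(-6)) = -84/(4 + (-8 + (-6)²)) = -84/(4 + (-8 + 36)) = -84/(4 + 28) = -84/32 = -84*1/32 = -21/8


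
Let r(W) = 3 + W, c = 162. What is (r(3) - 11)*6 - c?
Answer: -192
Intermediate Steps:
(r(3) - 11)*6 - c = ((3 + 3) - 11)*6 - 1*162 = (6 - 11)*6 - 162 = -5*6 - 162 = -30 - 162 = -192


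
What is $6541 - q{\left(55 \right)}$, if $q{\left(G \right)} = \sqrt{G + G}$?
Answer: $6541 - \sqrt{110} \approx 6530.5$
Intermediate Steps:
$q{\left(G \right)} = \sqrt{2} \sqrt{G}$ ($q{\left(G \right)} = \sqrt{2 G} = \sqrt{2} \sqrt{G}$)
$6541 - q{\left(55 \right)} = 6541 - \sqrt{2} \sqrt{55} = 6541 - \sqrt{110}$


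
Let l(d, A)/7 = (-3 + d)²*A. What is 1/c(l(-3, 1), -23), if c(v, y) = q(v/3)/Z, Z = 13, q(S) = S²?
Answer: 13/7056 ≈ 0.0018424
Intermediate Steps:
l(d, A) = 7*A*(-3 + d)² (l(d, A) = 7*((-3 + d)²*A) = 7*(A*(-3 + d)²) = 7*A*(-3 + d)²)
c(v, y) = v²/117 (c(v, y) = (v/3)²/13 = (v*(⅓))²*(1/13) = (v/3)²*(1/13) = (v²/9)*(1/13) = v²/117)
1/c(l(-3, 1), -23) = 1/((7*1*(-3 - 3)²)²/117) = 1/((7*1*(-6)²)²/117) = 1/((7*1*36)²/117) = 1/((1/117)*252²) = 1/((1/117)*63504) = 1/(7056/13) = 13/7056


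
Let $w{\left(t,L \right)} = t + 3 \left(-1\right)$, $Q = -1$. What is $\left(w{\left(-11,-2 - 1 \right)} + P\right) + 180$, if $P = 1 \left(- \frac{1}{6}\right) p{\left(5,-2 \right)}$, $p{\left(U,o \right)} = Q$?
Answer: $\frac{997}{6} \approx 166.17$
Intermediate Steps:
$p{\left(U,o \right)} = -1$
$P = \frac{1}{6}$ ($P = 1 \left(- \frac{1}{6}\right) \left(-1\right) = \left(- \frac{1}{6}\right) \left(-1\right) = \frac{1}{6} \approx 0.16667$)
$w{\left(t,L \right)} = -3 + t$ ($w{\left(t,L \right)} = t - 3 = -3 + t$)
$\left(w{\left(-11,-2 - 1 \right)} + P\right) + 180 = \left(\left(-3 - 11\right) + \frac{1}{6}\right) + 180 = \left(-14 + \frac{1}{6}\right) + 180 = - \frac{83}{6} + 180 = \frac{997}{6}$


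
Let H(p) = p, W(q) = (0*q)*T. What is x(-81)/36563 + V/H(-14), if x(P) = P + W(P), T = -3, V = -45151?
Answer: 1650854879/511882 ≈ 3225.1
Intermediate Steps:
W(q) = 0 (W(q) = (0*q)*(-3) = 0*(-3) = 0)
x(P) = P (x(P) = P + 0 = P)
x(-81)/36563 + V/H(-14) = -81/36563 - 45151/(-14) = -81*1/36563 - 45151*(-1/14) = -81/36563 + 45151/14 = 1650854879/511882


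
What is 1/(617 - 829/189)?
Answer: 189/115784 ≈ 0.0016323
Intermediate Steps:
1/(617 - 829/189) = 1/(115784/189) = 189/115784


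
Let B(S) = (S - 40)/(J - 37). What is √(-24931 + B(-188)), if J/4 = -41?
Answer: 9*I*√1381607/67 ≈ 157.89*I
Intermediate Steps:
J = -164 (J = 4*(-41) = -164)
B(S) = 40/201 - S/201 (B(S) = (S - 40)/(-164 - 37) = (-40 + S)/(-201) = (-40 + S)*(-1/201) = 40/201 - S/201)
√(-24931 + B(-188)) = √(-24931 + (40/201 - 1/201*(-188))) = √(-24931 + (40/201 + 188/201)) = √(-24931 + 76/67) = √(-1670301/67) = 9*I*√1381607/67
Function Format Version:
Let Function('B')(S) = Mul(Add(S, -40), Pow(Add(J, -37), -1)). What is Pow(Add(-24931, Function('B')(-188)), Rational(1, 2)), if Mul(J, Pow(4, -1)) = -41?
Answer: Mul(Rational(9, 67), I, Pow(1381607, Rational(1, 2))) ≈ Mul(157.89, I)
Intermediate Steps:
J = -164 (J = Mul(4, -41) = -164)
Function('B')(S) = Add(Rational(40, 201), Mul(Rational(-1, 201), S)) (Function('B')(S) = Mul(Add(S, -40), Pow(Add(-164, -37), -1)) = Mul(Add(-40, S), Pow(-201, -1)) = Mul(Add(-40, S), Rational(-1, 201)) = Add(Rational(40, 201), Mul(Rational(-1, 201), S)))
Pow(Add(-24931, Function('B')(-188)), Rational(1, 2)) = Pow(Add(-24931, Add(Rational(40, 201), Mul(Rational(-1, 201), -188))), Rational(1, 2)) = Pow(Add(-24931, Add(Rational(40, 201), Rational(188, 201))), Rational(1, 2)) = Pow(Add(-24931, Rational(76, 67)), Rational(1, 2)) = Pow(Rational(-1670301, 67), Rational(1, 2)) = Mul(Rational(9, 67), I, Pow(1381607, Rational(1, 2)))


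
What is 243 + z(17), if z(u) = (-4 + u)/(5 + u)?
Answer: 5359/22 ≈ 243.59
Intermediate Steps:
z(u) = (-4 + u)/(5 + u)
243 + z(17) = 243 + (-4 + 17)/(5 + 17) = 243 + 13/22 = 5359/22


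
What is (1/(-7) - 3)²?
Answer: 484/49 ≈ 9.8775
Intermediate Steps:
(1/(-7) - 3)² = (-⅐ - 3)² = (-22/7)² = 484/49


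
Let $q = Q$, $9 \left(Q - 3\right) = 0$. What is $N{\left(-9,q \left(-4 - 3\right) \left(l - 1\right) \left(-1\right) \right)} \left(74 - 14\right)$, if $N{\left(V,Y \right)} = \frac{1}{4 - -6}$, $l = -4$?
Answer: $6$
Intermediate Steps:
$Q = 3$ ($Q = 3 + \frac{1}{9} \cdot 0 = 3 + 0 = 3$)
$q = 3$
$N{\left(V,Y \right)} = \frac{1}{10}$ ($N{\left(V,Y \right)} = \frac{1}{4 + 6} = \frac{1}{10}$)
$N{\left(-9,q \left(-4 - 3\right) \left(l - 1\right) \left(-1\right) \right)} \left(74 - 14\right) = \frac{74 - 14}{10} = \frac{1}{10} \cdot 60 = 6$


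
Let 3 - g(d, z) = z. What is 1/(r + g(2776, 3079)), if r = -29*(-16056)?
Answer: 1/462548 ≈ 2.1619e-6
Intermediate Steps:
g(d, z) = 3 - z
r = 465624 (r = -1*(-465624) = 465624)
1/(r + g(2776, 3079)) = 1/(465624 + (3 - 1*3079)) = 1/(465624 + (3 - 3079)) = 1/(465624 - 3076) = 1/462548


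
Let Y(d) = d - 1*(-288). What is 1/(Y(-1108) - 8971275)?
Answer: -1/8972095 ≈ -1.1146e-7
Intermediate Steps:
Y(d) = 288 + d (Y(d) = d + 288 = 288 + d)
1/(Y(-1108) - 8971275) = 1/((288 - 1108) - 8971275) = 1/(-820 - 8971275) = 1/(-8972095) = -1/8972095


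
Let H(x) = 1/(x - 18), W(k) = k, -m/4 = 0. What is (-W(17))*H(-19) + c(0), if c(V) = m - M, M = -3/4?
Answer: 179/148 ≈ 1.2095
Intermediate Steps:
m = 0 (m = -4*0 = 0)
M = -¾ (M = -3*¼ = -¾ ≈ -0.75000)
H(x) = 1/(-18 + x)
c(V) = ¾ (c(V) = 0 - 1*(-¾) = 0 + ¾ = ¾)
(-W(17))*H(-19) + c(0) = (-1*17)/(-18 - 19) + ¾ = -17/(-37) + ¾ = -17*(-1/37) + ¾ = 17/37 + ¾ = 179/148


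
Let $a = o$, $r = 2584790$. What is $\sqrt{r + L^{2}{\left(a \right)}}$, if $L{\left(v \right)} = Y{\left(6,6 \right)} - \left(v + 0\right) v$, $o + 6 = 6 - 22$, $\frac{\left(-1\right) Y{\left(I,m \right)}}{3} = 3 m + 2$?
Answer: $\sqrt{2880726} \approx 1697.3$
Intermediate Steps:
$Y{\left(I,m \right)} = -6 - 9 m$ ($Y{\left(I,m \right)} = - 3 \left(3 m + 2\right) = - 3 \left(2 + 3 m\right) = -6 - 9 m$)
$o = -22$ ($o = -6 + \left(6 - 22\right) = -6 - 16 = -22$)
$a = -22$
$L{\left(v \right)} = -60 - v^{2}$ ($L{\left(v \right)} = \left(-6 - 54\right) - \left(v + 0\right) v = \left(-6 - 54\right) - v v = -60 - v^{2}$)
$\sqrt{r + L^{2}{\left(a \right)}} = \sqrt{2584790 + \left(-60 - \left(-22\right)^{2}\right)^{2}} = \sqrt{2584790 + \left(-60 - 484\right)^{2}} = \sqrt{2584790 + \left(-544\right)^{2}} = \sqrt{2584790 + 295936} = \sqrt{2880726}$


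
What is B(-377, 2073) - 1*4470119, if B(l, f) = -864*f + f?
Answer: -6259118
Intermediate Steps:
B(l, f) = -863*f
B(-377, 2073) - 1*4470119 = -863*2073 - 1*4470119 = -1788999 - 4470119 = -6259118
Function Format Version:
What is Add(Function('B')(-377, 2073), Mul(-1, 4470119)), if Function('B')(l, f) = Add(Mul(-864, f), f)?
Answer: -6259118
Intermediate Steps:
Function('B')(l, f) = Mul(-863, f)
Add(Function('B')(-377, 2073), Mul(-1, 4470119)) = Add(Mul(-863, 2073), Mul(-1, 4470119)) = Add(-1788999, -4470119) = -6259118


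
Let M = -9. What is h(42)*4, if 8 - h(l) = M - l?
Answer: 236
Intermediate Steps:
h(l) = 17 + l (h(l) = 8 - (-9 - l) = 8 + (9 + l) = 17 + l)
h(42)*4 = (17 + 42)*4 = 59*4 = 236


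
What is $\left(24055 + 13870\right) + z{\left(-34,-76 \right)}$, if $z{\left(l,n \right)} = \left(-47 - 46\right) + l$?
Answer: $37798$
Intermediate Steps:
$z{\left(l,n \right)} = -93 + l$
$\left(24055 + 13870\right) + z{\left(-34,-76 \right)} = \left(24055 + 13870\right) - 127 = 37925 - 127 = 37798$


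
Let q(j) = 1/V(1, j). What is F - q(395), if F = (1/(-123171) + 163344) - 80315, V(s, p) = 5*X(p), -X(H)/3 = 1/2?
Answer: 51133906904/615855 ≈ 83029.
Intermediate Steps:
X(H) = -3/2
V(s, p) = -15/2 (V(s, p) = 5*(-3/2) = -15/2)
F = 10226764958/123171 (F = (-1/123171 + 163344) - 80315 = 20119243823/123171 - 80315 = 10226764958/123171 ≈ 83029.)
q(j) = -2/15 (q(j) = 1/(-15/2) = -2/15)
F - q(395) = 10226764958/123171 - 1*(-2/15) = 10226764958/123171 + 2/15 = 51133906904/615855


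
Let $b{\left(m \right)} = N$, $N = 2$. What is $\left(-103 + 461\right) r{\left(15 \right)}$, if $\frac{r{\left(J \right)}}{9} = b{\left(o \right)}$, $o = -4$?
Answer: $6444$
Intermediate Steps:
$b{\left(m \right)} = 2$
$r{\left(J \right)} = 18$ ($r{\left(J \right)} = 9 \cdot 2 = 18$)
$\left(-103 + 461\right) r{\left(15 \right)} = \left(-103 + 461\right) 18 = 358 \cdot 18 = 6444$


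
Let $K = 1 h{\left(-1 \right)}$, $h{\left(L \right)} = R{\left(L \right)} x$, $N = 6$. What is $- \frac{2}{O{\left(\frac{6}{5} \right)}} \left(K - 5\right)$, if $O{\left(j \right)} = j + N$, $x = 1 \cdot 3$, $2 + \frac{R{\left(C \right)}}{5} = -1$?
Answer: $\frac{125}{9} \approx 13.889$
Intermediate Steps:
$R{\left(C \right)} = -15$ ($R{\left(C \right)} = -10 + 5 \left(-1\right) = -10 - 5 = -15$)
$x = 3$
$h{\left(L \right)} = -45$ ($h{\left(L \right)} = \left(-15\right) 3 = -45$)
$O{\left(j \right)} = 6 + j$ ($O{\left(j \right)} = j + 6 = 6 + j$)
$K = -45$ ($K = 1 \left(-45\right) = -45$)
$- \frac{2}{O{\left(\frac{6}{5} \right)}} \left(K - 5\right) = - \frac{2}{6 + \frac{6}{5}} \left(-45 - 5\right) = - \frac{2}{6 + 6 \cdot \frac{1}{5}} \left(-50\right) = - \frac{2}{6 + \frac{6}{5}} \left(-50\right) = - \frac{2}{\frac{36}{5}} \left(-50\right) = \left(-2\right) \frac{5}{36} \left(-50\right) = \left(- \frac{5}{18}\right) \left(-50\right) = \frac{125}{9}$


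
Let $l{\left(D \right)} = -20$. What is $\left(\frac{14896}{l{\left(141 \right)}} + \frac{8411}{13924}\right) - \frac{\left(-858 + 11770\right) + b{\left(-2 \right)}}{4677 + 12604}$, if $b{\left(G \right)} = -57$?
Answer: $- \frac{896100250901}{1203103220} \approx -744.82$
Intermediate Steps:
$\left(\frac{14896}{l{\left(141 \right)}} + \frac{8411}{13924}\right) - \frac{\left(-858 + 11770\right) + b{\left(-2 \right)}}{4677 + 12604} = \left(\frac{14896}{-20} + \frac{8411}{13924}\right) - \frac{\left(-858 + 11770\right) - 57}{4677 + 12604} = \left(14896 \left(- \frac{1}{20}\right) + 8411 \cdot \frac{1}{13924}\right) - \frac{10912 - 57}{17281} = \left(- \frac{3724}{5} + \frac{8411}{13924}\right) - 10855 \cdot \frac{1}{17281} = - \frac{51810921}{69620} - \frac{10855}{17281} = - \frac{896100250901}{1203103220}$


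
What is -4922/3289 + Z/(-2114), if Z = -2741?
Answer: -60433/302302 ≈ -0.19991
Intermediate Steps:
-4922/3289 + Z/(-2114) = -4922/3289 - 2741/(-2114) = -4922*1/3289 - 2741*(-1/2114) = -214/143 + 2741/2114 = -60433/302302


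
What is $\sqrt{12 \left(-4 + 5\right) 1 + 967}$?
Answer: $\sqrt{979} \approx 31.289$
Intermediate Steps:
$\sqrt{12 \left(-4 + 5\right) 1 + 967} = \sqrt{12 \cdot 1 \cdot 1 + 967} = \sqrt{12 \cdot 1 + 967} = \sqrt{12 + 967} = \sqrt{979}$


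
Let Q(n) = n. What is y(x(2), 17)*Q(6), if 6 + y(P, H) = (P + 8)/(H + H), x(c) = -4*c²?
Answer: -636/17 ≈ -37.412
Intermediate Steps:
y(P, H) = -6 + (8 + P)/(2*H) (y(P, H) = -6 + (P + 8)/(H + H) = -6 + (8 + P)/((2*H)) = -6 + (8 + P)*(1/(2*H)) = -6 + (8 + P)/(2*H))
y(x(2), 17)*Q(6) = ((½)*(8 - 4*2² - 12*17)/17)*6 = ((½)*(1/17)*(8 - 4*4 - 204))*6 = ((½)*(1/17)*(8 - 16 - 204))*6 = ((½)*(1/17)*(-212))*6 = -106/17*6 = -636/17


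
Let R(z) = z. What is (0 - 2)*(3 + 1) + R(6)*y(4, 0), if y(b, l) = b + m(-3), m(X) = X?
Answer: -2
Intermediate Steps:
y(b, l) = -3 + b (y(b, l) = b - 3 = -3 + b)
(0 - 2)*(3 + 1) + R(6)*y(4, 0) = (0 - 2)*(3 + 1) + 6*(-3 + 4) = -2*4 + 6*1 = -8 + 6 = -2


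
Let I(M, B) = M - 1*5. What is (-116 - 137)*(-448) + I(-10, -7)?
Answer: 113329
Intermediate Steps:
I(M, B) = -5 + M (I(M, B) = M - 5 = -5 + M)
(-116 - 137)*(-448) + I(-10, -7) = (-116 - 137)*(-448) + (-5 - 10) = -253*(-448) - 15 = 113344 - 15 = 113329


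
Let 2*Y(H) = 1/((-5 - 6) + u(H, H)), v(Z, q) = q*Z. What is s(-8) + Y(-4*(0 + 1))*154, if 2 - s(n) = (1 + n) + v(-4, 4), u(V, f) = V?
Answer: 298/15 ≈ 19.867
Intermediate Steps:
v(Z, q) = Z*q
Y(H) = 1/(2*(-11 + H)) (Y(H) = 1/(2*((-5 - 6) + H)) = 1/(2*(-11 + H)))
s(n) = 17 - n (s(n) = 2 - ((1 + n) - 4*4) = 2 - ((1 + n) - 16) = 2 - (-15 + n) = 2 + (15 - n) = 17 - n)
s(-8) + Y(-4*(0 + 1))*154 = (17 - 1*(-8)) + (1/(2*(-11 - 4*(0 + 1))))*154 = (17 + 8) + (1/(2*(-11 - 4*1)))*154 = 25 + (1/(2*(-11 - 4)))*154 = 25 + ((½)/(-15))*154 = 25 + ((½)*(-1/15))*154 = 25 - 1/30*154 = 25 - 77/15 = 298/15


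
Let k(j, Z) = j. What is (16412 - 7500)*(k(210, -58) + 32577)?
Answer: 292197744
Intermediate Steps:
(16412 - 7500)*(k(210, -58) + 32577) = (16412 - 7500)*(210 + 32577) = 8912*32787 = 292197744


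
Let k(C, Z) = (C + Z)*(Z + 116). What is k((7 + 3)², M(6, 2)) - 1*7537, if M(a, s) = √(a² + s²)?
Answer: 4103 + 432*√10 ≈ 5469.1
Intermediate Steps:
k(C, Z) = (116 + Z)*(C + Z) (k(C, Z) = (C + Z)*(116 + Z) = (116 + Z)*(C + Z))
k((7 + 3)², M(6, 2)) - 1*7537 = ((√(6² + 2²))² + 116*(7 + 3)² + 116*√(6² + 2²) + (7 + 3)²*√(6² + 2²)) - 1*7537 = ((√(36 + 4))² + 116*10² + 116*√(36 + 4) + 10²*√(36 + 4)) - 7537 = ((√40)² + 116*100 + 116*√40 + 100*√40) - 7537 = ((2*√10)² + 11600 + 116*(2*√10) + 100*(2*√10)) - 7537 = (40 + 11600 + 232*√10 + 200*√10) - 7537 = (11640 + 432*√10) - 7537 = 4103 + 432*√10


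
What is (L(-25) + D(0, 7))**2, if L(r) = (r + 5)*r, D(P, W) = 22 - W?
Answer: 265225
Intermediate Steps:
L(r) = r*(5 + r) (L(r) = (5 + r)*r = r*(5 + r))
(L(-25) + D(0, 7))**2 = (-25*(5 - 25) + (22 - 1*7))**2 = (-25*(-20) + (22 - 7))**2 = (500 + 15)**2 = 515**2 = 265225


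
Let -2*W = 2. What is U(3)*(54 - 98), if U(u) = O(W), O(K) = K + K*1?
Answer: 88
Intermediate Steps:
W = -1 (W = -½*2 = -1)
O(K) = 2*K (O(K) = K + K = 2*K)
U(u) = -2 (U(u) = 2*(-1) = -2)
U(3)*(54 - 98) = -2*(54 - 98) = -2*(-44) = 88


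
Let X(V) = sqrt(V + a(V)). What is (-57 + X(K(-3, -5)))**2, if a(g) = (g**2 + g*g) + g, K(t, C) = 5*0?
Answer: 3249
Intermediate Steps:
K(t, C) = 0
a(g) = g + 2*g**2 (a(g) = (g**2 + g**2) + g = 2*g**2 + g = g + 2*g**2)
X(V) = sqrt(V + V*(1 + 2*V))
(-57 + X(K(-3, -5)))**2 = (-57 + sqrt(2)*sqrt(0*(1 + 0)))**2 = (-57 + sqrt(2)*sqrt(0*1))**2 = (-57 + sqrt(2)*sqrt(0))**2 = (-57 + sqrt(2)*0)**2 = (-57 + 0)**2 = (-57)**2 = 3249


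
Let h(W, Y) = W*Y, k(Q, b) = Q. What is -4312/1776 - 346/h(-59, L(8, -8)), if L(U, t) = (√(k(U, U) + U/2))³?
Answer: -539/222 + 173*√3/2124 ≈ -2.2869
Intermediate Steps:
L(U, t) = 3*√6*U^(3/2)/4 (L(U, t) = (√(U + U/2))³ = (√(3*U/2))³ = (√6*√U/2)³ = 3*√6*U^(3/2)/4)
-4312/1776 - 346/h(-59, L(8, -8)) = -4312/1776 - 346*(-√3/4248) = -4312*1/1776 - 346*(-√3/4248) = -539/222 - 346*(-√3/4248) = -539/222 - (-173)*√3/2124 = -539/222 + 173*√3/2124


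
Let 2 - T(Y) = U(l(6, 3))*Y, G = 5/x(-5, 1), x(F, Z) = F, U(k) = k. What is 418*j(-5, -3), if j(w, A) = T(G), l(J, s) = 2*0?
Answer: 836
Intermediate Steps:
l(J, s) = 0
G = -1 (G = 5/(-5) = 5*(-1/5) = -1)
T(Y) = 2 (T(Y) = 2 - 0*Y = 2 - 1*0 = 2 + 0 = 2)
j(w, A) = 2
418*j(-5, -3) = 418*2 = 836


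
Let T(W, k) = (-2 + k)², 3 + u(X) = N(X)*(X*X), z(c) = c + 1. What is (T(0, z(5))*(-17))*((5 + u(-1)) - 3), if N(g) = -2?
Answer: 816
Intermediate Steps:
z(c) = 1 + c
u(X) = -3 - 2*X² (u(X) = -3 - 2*X*X = -3 - 2*X²)
(T(0, z(5))*(-17))*((5 + u(-1)) - 3) = ((-2 + (1 + 5))²*(-17))*((5 + (-3 - 2*(-1)²)) - 3) = ((-2 + 6)²*(-17))*((5 + (-3 - 2*1)) - 3) = (4²*(-17))*((5 + (-3 - 2)) - 3) = (16*(-17))*((5 - 5) - 3) = -272*(0 - 3) = -272*(-3) = 816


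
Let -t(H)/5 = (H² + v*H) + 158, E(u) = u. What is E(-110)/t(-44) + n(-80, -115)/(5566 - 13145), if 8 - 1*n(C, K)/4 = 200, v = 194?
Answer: 2390359/24411959 ≈ 0.097918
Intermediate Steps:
n(C, K) = -768 (n(C, K) = 32 - 4*200 = 32 - 800 = -768)
t(H) = -790 - 970*H - 5*H² (t(H) = -5*((H² + 194*H) + 158) = -5*(158 + H² + 194*H) = -790 - 970*H - 5*H²)
E(-110)/t(-44) + n(-80, -115)/(5566 - 13145) = -110/(-790 - 970*(-44) - 5*(-44)²) - 768/(5566 - 13145) = -110/(-790 + 42680 - 5*1936) - 768/(-7579) = -110/(-790 + 42680 - 9680) - 768*(-1/7579) = -110/32210 + 768/7579 = -110*1/32210 + 768/7579 = -11/3221 + 768/7579 = 2390359/24411959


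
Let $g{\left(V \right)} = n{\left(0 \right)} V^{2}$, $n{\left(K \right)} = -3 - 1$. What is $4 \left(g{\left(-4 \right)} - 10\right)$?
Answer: $-296$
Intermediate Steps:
$n{\left(K \right)} = -4$ ($n{\left(K \right)} = -3 - 1 = -4$)
$g{\left(V \right)} = - 4 V^{2}$
$4 \left(g{\left(-4 \right)} - 10\right) = 4 \left(- 4 \left(-4\right)^{2} - 10\right) = 4 \left(\left(-4\right) 16 - 10\right) = 4 \left(-64 - 10\right) = 4 \left(-74\right) = -296$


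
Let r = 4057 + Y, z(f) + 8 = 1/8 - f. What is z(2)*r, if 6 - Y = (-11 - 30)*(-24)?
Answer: -243241/8 ≈ -30405.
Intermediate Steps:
Y = -978 (Y = 6 - (-11 - 30)*(-24) = 6 - (-41)*(-24) = 6 - 1*984 = 6 - 984 = -978)
z(f) = -63/8 - f (z(f) = -8 + (1/8 - f) = -8 + (⅛ - f) = -63/8 - f)
r = 3079 (r = 4057 - 978 = 3079)
z(2)*r = (-63/8 - 1*2)*3079 = (-63/8 - 2)*3079 = -79/8*3079 = -243241/8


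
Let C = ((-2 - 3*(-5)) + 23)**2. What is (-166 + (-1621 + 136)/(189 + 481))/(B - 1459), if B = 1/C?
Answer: 14606568/126687821 ≈ 0.11530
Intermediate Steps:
C = 1296 (C = ((-2 + 15) + 23)**2 = (13 + 23)**2 = 36**2 = 1296)
B = 1/1296 ≈ 0.00077160
(-166 + (-1621 + 136)/(189 + 481))/(B - 1459) = (-166 + (-1621 + 136)/(189 + 481))/(1/1296 - 1459) = (-166 - 1485/670)/(-1890863/1296) = (-166 - 1485*1/670)*(-1296/1890863) = (-166 - 297/134)*(-1296/1890863) = -22541/134*(-1296/1890863) = 14606568/126687821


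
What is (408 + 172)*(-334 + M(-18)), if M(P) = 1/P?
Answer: -1743770/9 ≈ -1.9375e+5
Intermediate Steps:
(408 + 172)*(-334 + M(-18)) = (408 + 172)*(-334 + 1/(-18)) = 580*(-334 - 1/18) = 580*(-6013/18) = -1743770/9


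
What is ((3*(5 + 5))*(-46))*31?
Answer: -42780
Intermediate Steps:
((3*(5 + 5))*(-46))*31 = ((3*10)*(-46))*31 = (30*(-46))*31 = -1380*31 = -42780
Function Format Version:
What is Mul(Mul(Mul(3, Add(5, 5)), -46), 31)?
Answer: -42780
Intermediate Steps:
Mul(Mul(Mul(3, Add(5, 5)), -46), 31) = Mul(Mul(Mul(3, 10), -46), 31) = Mul(Mul(30, -46), 31) = Mul(-1380, 31) = -42780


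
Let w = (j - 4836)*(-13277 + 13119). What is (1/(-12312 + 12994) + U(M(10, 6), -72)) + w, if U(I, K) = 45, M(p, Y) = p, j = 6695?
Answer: -200287713/682 ≈ -2.9368e+5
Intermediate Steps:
w = -293722 (w = (6695 - 4836)*(-13277 + 13119) = 1859*(-158) = -293722)
(1/(-12312 + 12994) + U(M(10, 6), -72)) + w = (1/(-12312 + 12994) + 45) - 293722 = (1/682 + 45) - 293722 = 30691/682 - 293722 = -200287713/682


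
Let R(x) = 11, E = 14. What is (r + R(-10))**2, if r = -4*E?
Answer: 2025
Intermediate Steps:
r = -56 (r = -4*14 = -56)
(r + R(-10))**2 = (-56 + 11)**2 = (-45)**2 = 2025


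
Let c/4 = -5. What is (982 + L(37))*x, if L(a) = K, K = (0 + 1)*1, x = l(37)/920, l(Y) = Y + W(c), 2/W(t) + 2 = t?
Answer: 199549/5060 ≈ 39.437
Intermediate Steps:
c = -20 (c = 4*(-5) = -20)
W(t) = 2/(-2 + t)
l(Y) = -1/11 + Y (l(Y) = Y + 2/(-2 - 20) = Y + 2/(-22) = Y + 2*(-1/22) = Y - 1/11 = -1/11 + Y)
x = 203/5060 (x = (-1/11 + 37)/920 = (406/11)*(1/920) = 203/5060 ≈ 0.040119)
K = 1 (K = 1*1 = 1)
L(a) = 1
(982 + L(37))*x = (982 + 1)*(203/5060) = 983*(203/5060) = 199549/5060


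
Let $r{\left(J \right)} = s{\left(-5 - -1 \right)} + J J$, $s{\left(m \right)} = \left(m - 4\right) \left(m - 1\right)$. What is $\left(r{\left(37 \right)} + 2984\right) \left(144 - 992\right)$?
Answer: $-3725264$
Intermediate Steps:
$s{\left(m \right)} = \left(-1 + m\right) \left(-4 + m\right)$ ($s{\left(m \right)} = \left(-4 + m\right) \left(-1 + m\right) = \left(-1 + m\right) \left(-4 + m\right)$)
$r{\left(J \right)} = 40 + J^{2}$ ($r{\left(J \right)} = \left(4 + \left(-5 - -1\right)^{2} - 5 \left(-5 - -1\right)\right) + J J = \left(4 + \left(-5 + 1\right)^{2} - 5 \left(-5 + 1\right)\right) + J^{2} = \left(4 + \left(-4\right)^{2} - -20\right) + J^{2} = \left(4 + 16 + 20\right) + J^{2} = 40 + J^{2}$)
$\left(r{\left(37 \right)} + 2984\right) \left(144 - 992\right) = \left(\left(40 + 37^{2}\right) + 2984\right) \left(144 - 992\right) = \left(\left(40 + 1369\right) + 2984\right) \left(-848\right) = \left(1409 + 2984\right) \left(-848\right) = 4393 \left(-848\right) = -3725264$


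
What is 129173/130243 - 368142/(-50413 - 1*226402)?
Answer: 83704942501/36053216045 ≈ 2.3217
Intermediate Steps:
129173/130243 - 368142/(-50413 - 1*226402) = 129173*(1/130243) - 368142/(-50413 - 226402) = 129173/130243 - 368142/(-276815) = 129173/130243 - 368142*(-1/276815) = 129173/130243 + 368142/276815 = 83704942501/36053216045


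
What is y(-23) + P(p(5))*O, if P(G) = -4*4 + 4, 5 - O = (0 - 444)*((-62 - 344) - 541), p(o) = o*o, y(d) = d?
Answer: 5045533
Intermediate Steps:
p(o) = o²
O = -420463 (O = 5 - (0 - 444)*((-62 - 344) - 541) = 5 - (-444)*(-406 - 541) = 5 - (-444)*(-947) = 5 - 1*420468 = 5 - 420468 = -420463)
P(G) = -12 (P(G) = -16 + 4 = -12)
y(-23) + P(p(5))*O = -23 - 12*(-420463) = -23 + 5045556 = 5045533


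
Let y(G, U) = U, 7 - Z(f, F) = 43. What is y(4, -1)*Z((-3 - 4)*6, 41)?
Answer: 36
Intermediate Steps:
Z(f, F) = -36 (Z(f, F) = 7 - 1*43 = 7 - 43 = -36)
y(4, -1)*Z((-3 - 4)*6, 41) = -1*(-36) = 36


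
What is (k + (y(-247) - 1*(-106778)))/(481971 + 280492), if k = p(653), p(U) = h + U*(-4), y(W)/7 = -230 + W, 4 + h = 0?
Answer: 100823/762463 ≈ 0.13223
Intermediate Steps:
h = -4 (h = -4 + 0 = -4)
y(W) = -1610 + 7*W (y(W) = 7*(-230 + W) = -1610 + 7*W)
p(U) = -4 - 4*U (p(U) = -4 + U*(-4) = -4 - 4*U)
k = -2616 (k = -4 - 4*653 = -4 - 2612 = -2616)
(k + (y(-247) - 1*(-106778)))/(481971 + 280492) = (-2616 + ((-1610 + 7*(-247)) - 1*(-106778)))/(481971 + 280492) = (-2616 + ((-1610 - 1729) + 106778))/762463 = (-2616 + (-3339 + 106778))*(1/762463) = (-2616 + 103439)*(1/762463) = 100823*(1/762463) = 100823/762463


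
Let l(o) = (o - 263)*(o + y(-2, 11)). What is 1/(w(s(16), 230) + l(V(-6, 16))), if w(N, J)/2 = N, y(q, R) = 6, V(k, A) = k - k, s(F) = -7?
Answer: -1/1592 ≈ -0.00062814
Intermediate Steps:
V(k, A) = 0
w(N, J) = 2*N
l(o) = (-263 + o)*(6 + o) (l(o) = (o - 263)*(o + 6) = (-263 + o)*(6 + o))
1/(w(s(16), 230) + l(V(-6, 16))) = 1/(2*(-7) + (-1578 + 0**2 - 257*0)) = 1/(-14 + (-1578 + 0 + 0)) = 1/(-14 - 1578) = 1/(-1592) = -1/1592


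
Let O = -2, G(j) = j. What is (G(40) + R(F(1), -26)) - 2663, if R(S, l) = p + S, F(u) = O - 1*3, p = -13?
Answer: -2641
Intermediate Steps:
F(u) = -5 (F(u) = -2 - 1*3 = -2 - 3 = -5)
R(S, l) = -13 + S
(G(40) + R(F(1), -26)) - 2663 = (40 + (-13 - 5)) - 2663 = (40 - 18) - 2663 = 22 - 2663 = -2641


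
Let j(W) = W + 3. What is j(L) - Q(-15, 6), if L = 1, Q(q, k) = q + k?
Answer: 13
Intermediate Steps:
Q(q, k) = k + q
j(W) = 3 + W
j(L) - Q(-15, 6) = (3 + 1) - (6 - 15) = 4 - 1*(-9) = 4 + 9 = 13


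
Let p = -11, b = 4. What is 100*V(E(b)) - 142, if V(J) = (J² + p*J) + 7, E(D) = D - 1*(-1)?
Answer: -2442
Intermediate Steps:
E(D) = 1 + D (E(D) = D + 1 = 1 + D)
V(J) = 7 + J² - 11*J (V(J) = (J² - 11*J) + 7 = 7 + J² - 11*J)
100*V(E(b)) - 142 = 100*(7 + (1 + 4)² - 11*(1 + 4)) - 142 = 100*(7 + 5² - 11*5) - 142 = 100*(7 + 25 - 55) - 142 = 100*(-23) - 142 = -2300 - 142 = -2442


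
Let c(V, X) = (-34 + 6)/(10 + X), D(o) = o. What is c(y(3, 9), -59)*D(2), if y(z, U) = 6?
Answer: 8/7 ≈ 1.1429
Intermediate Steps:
c(V, X) = -28/(10 + X)
c(y(3, 9), -59)*D(2) = -28/(10 - 59)*2 = -28/(-49)*2 = -28*(-1/49)*2 = (4/7)*2 = 8/7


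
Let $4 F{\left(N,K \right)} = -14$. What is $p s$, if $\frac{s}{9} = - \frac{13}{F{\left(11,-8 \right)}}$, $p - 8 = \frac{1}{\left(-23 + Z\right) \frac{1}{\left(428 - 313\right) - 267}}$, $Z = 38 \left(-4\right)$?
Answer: $\frac{363168}{1225} \approx 296.46$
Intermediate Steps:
$F{\left(N,K \right)} = - \frac{7}{2}$ ($F{\left(N,K \right)} = \frac{1}{4} \left(-14\right) = - \frac{7}{2}$)
$Z = -152$
$p = \frac{1552}{175}$ ($p = 8 + \frac{1}{\left(-23 - 152\right) \frac{1}{\left(428 - 313\right) - 267}} = 8 + \frac{1}{\left(-175\right) \frac{1}{\left(428 - 313\right) - 267}} = 8 + \frac{1}{\left(-175\right) \frac{1}{115 - 267}} = 8 + \frac{1}{\left(-175\right) \frac{1}{-152}} = 8 + \frac{1}{\left(-175\right) \left(- \frac{1}{152}\right)} = 8 + \frac{1}{\frac{175}{152}} = 8 + \frac{152}{175} = \frac{1552}{175} \approx 8.8686$)
$s = \frac{234}{7}$ ($s = 9 \left(- \frac{13}{- \frac{7}{2}}\right) = 9 \left(\left(-13\right) \left(- \frac{2}{7}\right)\right) = 9 \cdot \frac{26}{7} = \frac{234}{7} \approx 33.429$)
$p s = \frac{1552}{175} \cdot \frac{234}{7} = \frac{363168}{1225}$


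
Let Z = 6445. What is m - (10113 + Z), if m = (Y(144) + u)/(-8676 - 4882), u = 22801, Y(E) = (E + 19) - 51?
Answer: -224516277/13558 ≈ -16560.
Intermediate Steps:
Y(E) = -32 + E (Y(E) = (19 + E) - 51 = -32 + E)
m = -22913/13558 (m = ((-32 + 144) + 22801)/(-8676 - 4882) = (112 + 22801)/(-13558) = 22913*(-1/13558) = -22913/13558 ≈ -1.6900)
m - (10113 + Z) = -22913/13558 - (10113 + 6445) = -22913/13558 - 1*16558 = -22913/13558 - 16558 = -224516277/13558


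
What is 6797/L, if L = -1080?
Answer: -6797/1080 ≈ -6.2935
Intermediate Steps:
6797/L = 6797/(-1080) = 6797*(-1/1080) = -6797/1080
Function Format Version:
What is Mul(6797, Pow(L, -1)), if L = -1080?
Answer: Rational(-6797, 1080) ≈ -6.2935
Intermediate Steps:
Mul(6797, Pow(L, -1)) = Mul(6797, Pow(-1080, -1)) = Mul(6797, Rational(-1, 1080)) = Rational(-6797, 1080)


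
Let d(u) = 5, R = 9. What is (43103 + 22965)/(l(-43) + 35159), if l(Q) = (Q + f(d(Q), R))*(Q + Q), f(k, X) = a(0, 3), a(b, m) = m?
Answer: 66068/38599 ≈ 1.7117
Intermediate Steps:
f(k, X) = 3
l(Q) = 2*Q*(3 + Q) (l(Q) = (Q + 3)*(Q + Q) = (3 + Q)*(2*Q) = 2*Q*(3 + Q))
(43103 + 22965)/(l(-43) + 35159) = (43103 + 22965)/(2*(-43)*(3 - 43) + 35159) = 66068/(2*(-43)*(-40) + 35159) = 66068/(3440 + 35159) = 66068/38599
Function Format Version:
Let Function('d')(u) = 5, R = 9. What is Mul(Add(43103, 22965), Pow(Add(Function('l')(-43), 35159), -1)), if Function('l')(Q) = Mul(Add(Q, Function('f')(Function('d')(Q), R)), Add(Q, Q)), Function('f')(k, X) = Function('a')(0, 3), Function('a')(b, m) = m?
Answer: Rational(66068, 38599) ≈ 1.7117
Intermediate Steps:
Function('f')(k, X) = 3
Function('l')(Q) = Mul(2, Q, Add(3, Q)) (Function('l')(Q) = Mul(Add(Q, 3), Add(Q, Q)) = Mul(Add(3, Q), Mul(2, Q)) = Mul(2, Q, Add(3, Q)))
Mul(Add(43103, 22965), Pow(Add(Function('l')(-43), 35159), -1)) = Mul(Add(43103, 22965), Pow(Add(Mul(2, -43, Add(3, -43)), 35159), -1)) = Mul(66068, Pow(Add(Mul(2, -43, -40), 35159), -1)) = Mul(66068, Pow(Add(3440, 35159), -1)) = Mul(66068, Pow(38599, -1)) = Mul(66068, Rational(1, 38599)) = Rational(66068, 38599)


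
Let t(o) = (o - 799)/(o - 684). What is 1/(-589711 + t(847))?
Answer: -163/96122845 ≈ -1.6957e-6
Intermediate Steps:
t(o) = (-799 + o)/(-684 + o)
1/(-589711 + t(847)) = 1/(-589711 + (-799 + 847)/(-684 + 847)) = 1/(-589711 + 48/163) = 1/(-96122845/163) = -163/96122845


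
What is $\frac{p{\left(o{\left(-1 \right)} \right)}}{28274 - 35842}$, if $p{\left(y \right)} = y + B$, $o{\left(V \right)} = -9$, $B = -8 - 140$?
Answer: $\frac{157}{7568} \approx 0.020745$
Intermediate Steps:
$B = -148$
$p{\left(y \right)} = -148 + y$ ($p{\left(y \right)} = y - 148 = -148 + y$)
$\frac{p{\left(o{\left(-1 \right)} \right)}}{28274 - 35842} = \frac{-148 - 9}{28274 - 35842} = - \frac{157}{-7568} = \left(-157\right) \left(- \frac{1}{7568}\right) = \frac{157}{7568}$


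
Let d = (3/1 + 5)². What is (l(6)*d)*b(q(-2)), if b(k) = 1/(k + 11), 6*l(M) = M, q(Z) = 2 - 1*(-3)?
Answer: 4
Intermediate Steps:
q(Z) = 5 (q(Z) = 2 + 3 = 5)
l(M) = M/6
b(k) = 1/(11 + k)
d = 64 (d = (3*1 + 5)² = (3 + 5)² = 8² = 64)
(l(6)*d)*b(q(-2)) = (((⅙)*6)*64)/(11 + 5) = (1*64)/16 = 64*(1/16) = 4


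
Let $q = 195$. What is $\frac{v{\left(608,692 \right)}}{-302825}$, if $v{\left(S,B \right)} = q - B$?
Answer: $\frac{497}{302825} \approx 0.0016412$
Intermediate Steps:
$v{\left(S,B \right)} = 195 - B$
$\frac{v{\left(608,692 \right)}}{-302825} = \frac{195 - 692}{-302825} = \left(195 - 692\right) \left(- \frac{1}{302825}\right) = \left(-497\right) \left(- \frac{1}{302825}\right) = \frac{497}{302825}$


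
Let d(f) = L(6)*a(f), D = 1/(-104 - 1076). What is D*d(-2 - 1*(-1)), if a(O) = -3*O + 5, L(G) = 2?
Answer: -4/295 ≈ -0.013559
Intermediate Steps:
a(O) = 5 - 3*O
D = -1/1180 (D = 1/(-1180) = -1/1180 ≈ -0.00084746)
d(f) = 10 - 6*f (d(f) = 2*(5 - 3*f) = 10 - 6*f)
D*d(-2 - 1*(-1)) = -(10 - 6*(-2 - 1*(-1)))/1180 = -(10 - 6*(-2 + 1))/1180 = -(10 - 6*(-1))/1180 = -(10 + 6)/1180 = -1/1180*16 = -4/295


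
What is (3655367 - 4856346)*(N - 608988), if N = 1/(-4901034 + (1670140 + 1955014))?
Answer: 933155410030842739/1275880 ≈ 7.3138e+11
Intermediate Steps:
N = -1/1275880 (N = 1/(-4901034 + 3625154) = 1/(-1275880) = -1/1275880 ≈ -7.8377e-7)
(3655367 - 4856346)*(N - 608988) = (3655367 - 4856346)*(-1/1275880 - 608988) = -1200979*(-776995609441/1275880) = 933155410030842739/1275880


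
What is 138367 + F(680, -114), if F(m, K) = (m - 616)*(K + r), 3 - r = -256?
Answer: 147647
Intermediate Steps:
r = 259 (r = 3 - 1*(-256) = 3 + 256 = 259)
F(m, K) = (-616 + m)*(259 + K) (F(m, K) = (m - 616)*(K + 259) = (-616 + m)*(259 + K))
138367 + F(680, -114) = 138367 + (-159544 - 616*(-114) + 259*680 - 114*680) = 138367 + (-159544 + 70224 + 176120 - 77520) = 138367 + 9280 = 147647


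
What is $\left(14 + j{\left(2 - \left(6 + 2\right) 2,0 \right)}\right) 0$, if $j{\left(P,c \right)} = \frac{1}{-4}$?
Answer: $0$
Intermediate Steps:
$j{\left(P,c \right)} = - \frac{1}{4}$
$\left(14 + j{\left(2 - \left(6 + 2\right) 2,0 \right)}\right) 0 = \left(14 - \frac{1}{4}\right) 0 = \frac{55}{4} \cdot 0 = 0$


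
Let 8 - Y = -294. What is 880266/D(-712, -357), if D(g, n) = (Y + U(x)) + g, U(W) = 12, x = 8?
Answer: -440133/199 ≈ -2211.7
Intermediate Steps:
Y = 302 (Y = 8 - 1*(-294) = 8 + 294 = 302)
D(g, n) = 314 + g (D(g, n) = (302 + 12) + g = 314 + g)
880266/D(-712, -357) = 880266/(314 - 712) = 880266/(-398) = 880266*(-1/398) = -440133/199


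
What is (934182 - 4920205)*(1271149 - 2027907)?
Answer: 3016454793434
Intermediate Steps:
(934182 - 4920205)*(1271149 - 2027907) = -3986023*(-756758) = 3016454793434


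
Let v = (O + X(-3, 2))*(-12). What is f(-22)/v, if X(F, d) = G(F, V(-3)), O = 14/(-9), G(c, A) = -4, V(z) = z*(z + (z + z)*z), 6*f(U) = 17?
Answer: 17/400 ≈ 0.042500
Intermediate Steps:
f(U) = 17/6 (f(U) = (⅙)*17 = 17/6)
V(z) = z*(z + 2*z²) (V(z) = z*(z + (2*z)*z) = z*(z + 2*z²))
O = -14/9 (O = 14*(-⅑) = -14/9 ≈ -1.5556)
X(F, d) = -4
v = 200/3 (v = (-14/9 - 4)*(-12) = -50/9*(-12) = 200/3 ≈ 66.667)
f(-22)/v = 17/(6*(200/3)) = (17/6)*(3/200) = 17/400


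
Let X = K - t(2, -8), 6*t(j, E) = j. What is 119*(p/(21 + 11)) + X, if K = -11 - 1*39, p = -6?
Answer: -3487/48 ≈ -72.646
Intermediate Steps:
K = -50 (K = -11 - 39 = -50)
t(j, E) = j/6
X = -151/3 (X = -50 - 2/6 = -50 - 1*⅓ = -50 - ⅓ = -151/3 ≈ -50.333)
119*(p/(21 + 11)) + X = 119*(-6/(21 + 11)) - 151/3 = 119*(-6/32) - 151/3 = 119*(-6*1/32) - 151/3 = 119*(-3/16) - 151/3 = -357/16 - 151/3 = -3487/48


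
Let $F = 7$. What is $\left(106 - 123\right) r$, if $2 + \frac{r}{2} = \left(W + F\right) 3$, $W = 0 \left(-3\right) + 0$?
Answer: $-646$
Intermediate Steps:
$W = 0$ ($W = 0 + 0 = 0$)
$r = 38$ ($r = -4 + 2 \left(0 + 7\right) 3 = -4 + 2 \cdot 7 \cdot 3 = -4 + 2 \cdot 21 = -4 + 42 = 38$)
$\left(106 - 123\right) r = \left(106 - 123\right) 38 = \left(-17\right) 38 = -646$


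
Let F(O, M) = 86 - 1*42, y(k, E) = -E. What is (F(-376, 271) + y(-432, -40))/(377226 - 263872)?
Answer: 42/56677 ≈ 0.00074104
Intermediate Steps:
F(O, M) = 44 (F(O, M) = 86 - 42 = 44)
(F(-376, 271) + y(-432, -40))/(377226 - 263872) = (44 - 1*(-40))/(377226 - 263872) = (44 + 40)/113354 = 84*(1/113354) = 42/56677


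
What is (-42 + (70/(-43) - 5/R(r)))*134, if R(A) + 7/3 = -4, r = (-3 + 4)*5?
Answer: -4689866/817 ≈ -5740.4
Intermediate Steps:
r = 5 (r = 1*5 = 5)
R(A) = -19/3 (R(A) = -7/3 - 4 = -19/3)
(-42 + (70/(-43) - 5/R(r)))*134 = (-42 + (70/(-43) - 5/(-19/3)))*134 = (-42 + (70*(-1/43) - 5*(-3/19)))*134 = (-42 + (-70/43 + 15/19))*134 = (-42 - 685/817)*134 = -34999/817*134 = -4689866/817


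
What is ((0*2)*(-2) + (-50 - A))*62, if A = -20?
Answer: -1860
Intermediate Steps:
((0*2)*(-2) + (-50 - A))*62 = ((0*2)*(-2) + (-50 - 1*(-20)))*62 = (0*(-2) + (-50 + 20))*62 = (0 - 30)*62 = -30*62 = -1860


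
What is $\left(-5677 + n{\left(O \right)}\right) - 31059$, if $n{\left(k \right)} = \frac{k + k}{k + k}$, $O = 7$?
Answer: $-36735$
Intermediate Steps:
$n{\left(k \right)} = 1$ ($n{\left(k \right)} = \frac{2 k}{2 k} = 2 k \frac{1}{2 k} = 1$)
$\left(-5677 + n{\left(O \right)}\right) - 31059 = \left(-5677 + 1\right) - 31059 = -5676 - 31059 = -36735$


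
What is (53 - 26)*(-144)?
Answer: -3888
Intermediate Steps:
(53 - 26)*(-144) = 27*(-144) = -3888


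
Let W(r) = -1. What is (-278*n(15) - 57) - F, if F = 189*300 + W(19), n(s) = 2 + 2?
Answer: -57868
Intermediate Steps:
n(s) = 4
F = 56699 (F = 189*300 - 1 = 56700 - 1 = 56699)
(-278*n(15) - 57) - F = (-278*4 - 57) - 1*56699 = (-1112 - 57) - 56699 = -1169 - 56699 = -57868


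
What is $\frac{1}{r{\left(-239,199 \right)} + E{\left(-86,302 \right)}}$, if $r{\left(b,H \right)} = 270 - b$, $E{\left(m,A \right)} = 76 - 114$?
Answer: $\frac{1}{471} \approx 0.0021231$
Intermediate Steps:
$E{\left(m,A \right)} = -38$
$\frac{1}{r{\left(-239,199 \right)} + E{\left(-86,302 \right)}} = \frac{1}{\left(270 - -239\right) - 38} = \frac{1}{\left(270 + 239\right) - 38} = \frac{1}{509 - 38} = \frac{1}{471}$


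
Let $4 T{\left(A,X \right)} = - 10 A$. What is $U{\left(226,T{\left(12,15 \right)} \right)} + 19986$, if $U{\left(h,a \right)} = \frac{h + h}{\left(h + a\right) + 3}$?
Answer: $\frac{3977666}{199} \approx 19988.0$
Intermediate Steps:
$T{\left(A,X \right)} = - \frac{5 A}{2}$ ($T{\left(A,X \right)} = \frac{\left(-10\right) A}{4} = - \frac{5 A}{2}$)
$U{\left(h,a \right)} = \frac{2 h}{3 + a + h}$ ($U{\left(h,a \right)} = \frac{2 h}{\left(a + h\right) + 3} = \frac{2 h}{3 + a + h}$)
$U{\left(226,T{\left(12,15 \right)} \right)} + 19986 = 2 \cdot 226 \frac{1}{3 - 30 + 226} + 19986 = 2 \cdot 226 \cdot \frac{1}{199} + 19986 = \frac{452}{199} + 19986 = \frac{3977666}{199}$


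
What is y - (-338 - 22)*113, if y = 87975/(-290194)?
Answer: 11805003945/290194 ≈ 40680.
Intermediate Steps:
y = -87975/290194 (y = 87975*(-1/290194) = -87975/290194 ≈ -0.30316)
y - (-338 - 22)*113 = -87975/290194 - (-338 - 22)*113 = -87975/290194 - (-360)*113 = -87975/290194 - 1*(-40680) = -87975/290194 + 40680 = 11805003945/290194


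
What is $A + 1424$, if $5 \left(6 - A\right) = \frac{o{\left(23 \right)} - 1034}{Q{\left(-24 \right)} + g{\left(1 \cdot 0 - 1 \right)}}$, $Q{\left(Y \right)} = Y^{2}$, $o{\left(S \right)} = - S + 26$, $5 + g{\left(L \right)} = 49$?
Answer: $\frac{4434031}{3100} \approx 1430.3$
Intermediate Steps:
$g{\left(L \right)} = 44$ ($g{\left(L \right)} = -5 + 49 = 44$)
$o{\left(S \right)} = 26 - S$
$A = \frac{19631}{3100}$ ($A = 6 - \frac{\left(\left(26 - 23\right) - 1034\right) \frac{1}{\left(-24\right)^{2} + 44}}{5} = 6 - \frac{\left(\left(26 - 23\right) - 1034\right) \frac{1}{576 + 44}}{5} = 6 - \frac{\left(3 - 1034\right) \frac{1}{620}}{5} = 6 - \frac{\left(-1031\right) \frac{1}{620}}{5} = 6 - - \frac{1031}{3100} = 6 + \frac{1031}{3100} = \frac{19631}{3100} \approx 6.3326$)
$A + 1424 = \frac{19631}{3100} + 1424 = \frac{4434031}{3100}$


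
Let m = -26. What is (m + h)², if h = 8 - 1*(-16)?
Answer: 4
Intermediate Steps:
h = 24 (h = 8 + 16 = 24)
(m + h)² = (-26 + 24)² = (-2)² = 4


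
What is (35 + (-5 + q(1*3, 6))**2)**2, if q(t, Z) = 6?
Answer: 1296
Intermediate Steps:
(35 + (-5 + q(1*3, 6))**2)**2 = (35 + (-5 + 6)**2)**2 = (35 + 1**2)**2 = (35 + 1)**2 = 36**2 = 1296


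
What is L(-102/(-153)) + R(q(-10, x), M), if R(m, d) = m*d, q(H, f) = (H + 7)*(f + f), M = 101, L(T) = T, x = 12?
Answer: -21814/3 ≈ -7271.3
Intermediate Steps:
q(H, f) = 2*f*(7 + H) (q(H, f) = (7 + H)*(2*f) = 2*f*(7 + H))
R(m, d) = d*m
L(-102/(-153)) + R(q(-10, x), M) = -102/(-153) + 101*(2*12*(7 - 10)) = -102*(-1/153) + 101*(2*12*(-3)) = ⅔ + 101*(-72) = ⅔ - 7272 = -21814/3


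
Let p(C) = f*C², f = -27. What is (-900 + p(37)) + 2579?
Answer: -35284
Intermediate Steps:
p(C) = -27*C²
(-900 + p(37)) + 2579 = (-900 - 27*37²) + 2579 = (-900 - 27*1369) + 2579 = (-900 - 36963) + 2579 = -37863 + 2579 = -35284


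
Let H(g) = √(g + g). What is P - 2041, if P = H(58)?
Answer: -2041 + 2*√29 ≈ -2030.2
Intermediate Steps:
H(g) = √2*√g (H(g) = √(2*g) = √2*√g)
P = 2*√29 (P = √2*√58 = 2*√29 ≈ 10.770)
P - 2041 = 2*√29 - 2041 = -2041 + 2*√29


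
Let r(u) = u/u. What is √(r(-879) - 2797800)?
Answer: I*√2797799 ≈ 1672.7*I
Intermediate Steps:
r(u) = 1
√(r(-879) - 2797800) = √(1 - 2797800) = √(-2797799) = I*√2797799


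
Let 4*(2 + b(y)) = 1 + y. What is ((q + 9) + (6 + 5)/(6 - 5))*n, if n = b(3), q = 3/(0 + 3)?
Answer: -21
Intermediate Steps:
q = 1 (q = 3/3 = 3*(⅓) = 1)
b(y) = -7/4 + y/4 (b(y) = -2 + (1 + y)/4 = -2 + (¼ + y/4) = -7/4 + y/4)
n = -1 (n = -7/4 + (¼)*3 = -7/4 + ¾ = -1)
((q + 9) + (6 + 5)/(6 - 5))*n = ((1 + 9) + (6 + 5)/(6 - 5))*(-1) = (10 + 11/1)*(-1) = (10 + 11*1)*(-1) = (10 + 11)*(-1) = 21*(-1) = -21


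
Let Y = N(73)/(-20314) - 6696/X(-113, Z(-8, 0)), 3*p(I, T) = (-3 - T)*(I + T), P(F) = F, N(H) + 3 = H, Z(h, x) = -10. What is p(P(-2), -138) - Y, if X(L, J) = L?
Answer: -1042682231/163963 ≈ -6359.3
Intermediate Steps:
N(H) = -3 + H
p(I, T) = (-3 - T)*(I + T)/3 (p(I, T) = ((-3 - T)*(I + T))/3 = (-3 - T)*(I + T)/3)
Y = 9715331/163963 (Y = (-3 + 73)/(-20314) - 6696/(-113) = 70*(-1/20314) - 6696*(-1/113) = -5/1451 + 6696/113 = 9715331/163963 ≈ 59.253)
p(P(-2), -138) - Y = (-1*(-2) - 1*(-138) - ⅓*(-138)² - ⅓*(-2)*(-138)) - 1*9715331/163963 = (2 + 138 - ⅓*19044 - 92) - 9715331/163963 = (2 + 138 - 6348 - 92) - 9715331/163963 = -6300 - 9715331/163963 = -1042682231/163963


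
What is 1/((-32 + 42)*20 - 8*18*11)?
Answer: -1/1384 ≈ -0.00072254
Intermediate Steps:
1/((-32 + 42)*20 - 8*18*11) = 1/(10*20 - 144*11) = 1/(200 - 1584) = 1/(-1384) = -1/1384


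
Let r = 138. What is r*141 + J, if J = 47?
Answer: 19505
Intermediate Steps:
r*141 + J = 138*141 + 47 = 19458 + 47 = 19505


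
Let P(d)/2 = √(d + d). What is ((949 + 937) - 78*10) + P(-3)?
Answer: 1106 + 2*I*√6 ≈ 1106.0 + 4.899*I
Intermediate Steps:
P(d) = 2*√2*√d (P(d) = 2*√(d + d) = 2*√(2*d) = 2*(√2*√d) = 2*√2*√d)
((949 + 937) - 78*10) + P(-3) = ((949 + 937) - 78*10) + 2*√2*√(-3) = (1886 - 780) + 2*√2*(I*√3) = 1106 + 2*I*√6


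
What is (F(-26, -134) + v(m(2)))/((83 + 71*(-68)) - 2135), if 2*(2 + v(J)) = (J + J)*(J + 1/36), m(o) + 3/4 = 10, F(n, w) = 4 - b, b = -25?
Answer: -8123/495360 ≈ -0.016398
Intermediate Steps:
F(n, w) = 29 (F(n, w) = 4 - 1*(-25) = 4 + 25 = 29)
m(o) = 37/4 (m(o) = -3/4 + 10 = 37/4)
v(J) = -2 + J*(1/36 + J) (v(J) = -2 + ((J + J)*(J + 1/36))/2 = -2 + ((2*J)*(J + 1/36))/2 = -2 + ((2*J)*(1/36 + J))/2 = -2 + (2*J*(1/36 + J))/2 = -2 + J*(1/36 + J))
(F(-26, -134) + v(m(2)))/((83 + 71*(-68)) - 2135) = (29 + (-2 + (37/4)**2 + (1/36)*(37/4)))/((83 + 71*(-68)) - 2135) = (29 + (-2 + 1369/16 + 37/144))/((83 - 4828) - 2135) = (29 + 6035/72)/(-4745 - 2135) = (8123/72)/(-6880) = (8123/72)*(-1/6880) = -8123/495360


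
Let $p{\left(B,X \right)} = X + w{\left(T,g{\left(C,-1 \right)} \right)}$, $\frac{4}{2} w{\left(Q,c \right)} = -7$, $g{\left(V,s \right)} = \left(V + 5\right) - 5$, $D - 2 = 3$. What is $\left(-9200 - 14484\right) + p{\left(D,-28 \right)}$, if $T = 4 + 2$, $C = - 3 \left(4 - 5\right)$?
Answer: $- \frac{47431}{2} \approx -23716.0$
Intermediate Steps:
$D = 5$ ($D = 2 + 3 = 5$)
$C = 3$ ($C = \left(-3\right) \left(-1\right) = 3$)
$g{\left(V,s \right)} = V$ ($g{\left(V,s \right)} = \left(5 + V\right) - 5 = V$)
$T = 6$
$w{\left(Q,c \right)} = - \frac{7}{2}$ ($w{\left(Q,c \right)} = \frac{1}{2} \left(-7\right) = - \frac{7}{2}$)
$p{\left(B,X \right)} = - \frac{7}{2} + X$ ($p{\left(B,X \right)} = X - \frac{7}{2} = - \frac{7}{2} + X$)
$\left(-9200 - 14484\right) + p{\left(D,-28 \right)} = \left(-9200 - 14484\right) - \frac{63}{2} = -23684 - \frac{63}{2} = - \frac{47431}{2}$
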